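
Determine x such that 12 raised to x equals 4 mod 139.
122

Baby-step giant-step with step n = ⌈√139⌉ = 12.
Baby steps 12^j mod 139 (j:value) for j=0..11: 0:1, 1:12, 2:5, 3:60, 4:25, 5:22, 6:125, 7:110, 8:69, 9:133, 10:67, 11:109.
Giant-step multiplier: 12^(-12) ≡ 12^(138-12) = 12^126 ≡ 100 (mod 139).
Giant steps γ_i = 4·100^i mod 139: γ_0=4, γ_1=122, γ_2=107, γ_3=136, γ_4=117, γ_5=24, γ_6=37, γ_7=86, γ_8=121, γ_9=7, γ_10=5 (in table at j=2).
x = i·n + j = 10·12 + 2 = 122.
Check: 12^122 ≡ 4 (mod 139).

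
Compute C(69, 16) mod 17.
0

Using Lucas' theorem:
Write n=69 and k=16 in base 17:
n in base 17: [4, 1]
k in base 17: [0, 16]
C(69,16) mod 17 = ∏ C(n_i, k_i) mod 17
Digit binomials (mod 17): C(4,0) = 1; C(1,16) = 0 (k_i > n_i)
Product: 1 × 0 = 0 ≡ 0 (mod 17)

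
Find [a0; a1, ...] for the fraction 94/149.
[0; 1, 1, 1, 2, 2, 3, 2]

Euclidean algorithm steps:
94 = 0 × 149 + 94
149 = 1 × 94 + 55
94 = 1 × 55 + 39
55 = 1 × 39 + 16
39 = 2 × 16 + 7
16 = 2 × 7 + 2
7 = 3 × 2 + 1
2 = 2 × 1 + 0
Continued fraction: [0; 1, 1, 1, 2, 2, 3, 2]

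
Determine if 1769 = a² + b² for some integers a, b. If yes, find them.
13² + 40² (a=13, b=40)

Factorization: 1769 = 29 × 61
By Fermat: n is sum of two squares iff every prime p ≡ 3 (mod 4) appears to even power.
All primes ≡ 3 (mod 4) appear to even power.
Search a = 0, 1, 2, … for 1769 - a² a perfect square: first hit at a = 13: 1769 - 169 = 1600 = 40².
1769 = 13² + 40² = 169 + 1600 ✓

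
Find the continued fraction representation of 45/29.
[1; 1, 1, 4, 3]

Euclidean algorithm steps:
45 = 1 × 29 + 16
29 = 1 × 16 + 13
16 = 1 × 13 + 3
13 = 4 × 3 + 1
3 = 3 × 1 + 0
Continued fraction: [1; 1, 1, 4, 3]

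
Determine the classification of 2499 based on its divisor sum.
deficient

Proper divisors of 2499: sum = 1 + 3 + 7 + 17 + 21 + 49 + 51 + 119 + 147 + 357 + 833 = 1605
Since 1605 < 2499, 2499 is deficient.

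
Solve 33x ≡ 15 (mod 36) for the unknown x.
x ≡ 7 (mod 12)

gcd(33, 36) = 3, which divides 15, so solutions exist.
Divide through by 3: 11x ≡ 5 (mod 12).
Find 11^(-1) mod 12 by the extended Euclidean algorithm:
12 = 1 × 11 + 1  ⟹  1 = (1)·12 + (-1)·11
So (-1)·11 ≡ 1 (mod 12), i.e. 11^(-1) ≡ -1 ≡ 11 (mod 12).
x ≡ 11 × 5 = 55 ≡ 7 (mod 12).
Check: 33 × 7 = 231 ≡ 15 (mod 36).
x ≡ 7 (mod 12), giving 3 solutions mod 36.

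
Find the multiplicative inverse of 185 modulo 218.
33

gcd(185, 218) = 1, so the inverse exists.
Extended Euclidean algorithm on (218, 185):
218 = 1 × 185 + 33  ⟹  33 = (1)·218 + (-1)·185
185 = 5 × 33 + 20  ⟹  20 = (-5)·218 + (6)·185
33 = 1 × 20 + 13  ⟹  13 = (6)·218 + (-7)·185
20 = 1 × 13 + 7  ⟹  7 = (-11)·218 + (13)·185
13 = 1 × 7 + 6  ⟹  6 = (17)·218 + (-20)·185
7 = 1 × 6 + 1  ⟹  1 = (-28)·218 + (33)·185
So (33)·185 ≡ 1 (mod 218), i.e. 185^(-1) ≡ 33 (mod 218).
Check: 185 × 33 = 6105 ≡ 1 (mod 218)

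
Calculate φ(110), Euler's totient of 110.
40

110 = 2 × 5 × 11
φ(n) = n × ∏(1 - 1/p) for each prime p dividing n
φ(110) = 110 × (1 - 1/2) × (1 - 1/5) × (1 - 1/11) = 40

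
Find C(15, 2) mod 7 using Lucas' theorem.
0

Using Lucas' theorem:
Write n=15 and k=2 in base 7:
n in base 7: [2, 1]
k in base 7: [0, 2]
C(15,2) mod 7 = ∏ C(n_i, k_i) mod 7
Digit binomials (mod 7): C(2,0) = 1; C(1,2) = 0 (k_i > n_i)
Product: 1 × 0 = 0 ≡ 0 (mod 7)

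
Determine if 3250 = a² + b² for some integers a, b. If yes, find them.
1² + 57² (a=1, b=57)

Factorization: 3250 = 2 × 5^3 × 13
By Fermat: n is sum of two squares iff every prime p ≡ 3 (mod 4) appears to even power.
All primes ≡ 3 (mod 4) appear to even power.
Search a = 0, 1, 2, … for 3250 - a² a perfect square: first hit at a = 1: 3250 - 1 = 3249 = 57².
3250 = 1² + 57² = 1 + 3249 ✓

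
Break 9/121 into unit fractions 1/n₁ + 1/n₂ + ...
1/14 + 1/339 + 1/574266

Greedy algorithm:
9/121: ceiling(121/9) = 14, use 1/14
5/1694: ceiling(1694/5) = 339, use 1/339
1/574266: ceiling(574266/1) = 574266, use 1/574266
Result: 9/121 = 1/14 + 1/339 + 1/574266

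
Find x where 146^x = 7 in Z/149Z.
102

Baby-step giant-step with step n = ⌈√149⌉ = 13.
Baby steps 146^j mod 149 (j:value) for j=0..12: 0:1, 1:146, 2:9, 3:122, 4:81, 5:55, 6:133, 7:48, 8:5, 9:134, 10:45, 11:14, 12:107.
Giant-step multiplier: 146^(-13) ≡ 146^(148-13) = 146^135 ≡ 136 (mod 149).
Giant steps γ_i = 7·136^i mod 149: γ_0=7, γ_1=58, γ_2=140, γ_3=117, γ_4=118, γ_5=105, γ_6=125, γ_7=14 (in table at j=11).
x = i·n + j = 7·13 + 11 = 102.
Check: 146^102 ≡ 7 (mod 149).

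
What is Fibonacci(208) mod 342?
321

Matrix identity: Q^n = [[F_(n+1), F_n], [F_n, F_(n-1)]] with Q = [[1,1],[1,0]].
n = 208 = 11010000₂. Square-and-multiply, entries mod 342:
Q^1 = [[1,1],[1,0]]
Q^3 = (Q^1)²·Q = [[3,2],[2,1]]
Q^6 = (Q^3)² = [[13,8],[8,5]]
Q^13 = (Q^6)²·Q = [[35,233],[233,144]]
Q^26 = (Q^13)² = [[110,325],[325,127]]
Q^52 = (Q^26)² = [[77,75],[75,2]]
Q^104 = (Q^52)² = [[268,111],[111,157]]
Q^208 = (Q^104)² = [[13,321],[321,34]]
F_208 mod 342 = Q^208[0][1] = 321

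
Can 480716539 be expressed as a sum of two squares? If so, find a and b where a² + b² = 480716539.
Not possible

Factorization: 480716539 = 61 × 199^3
By Fermat: n is sum of two squares iff every prime p ≡ 3 (mod 4) appears to even power.
Prime(s) ≡ 3 (mod 4) with odd exponent: [(199, 3)]
Therefore 480716539 cannot be expressed as a² + b².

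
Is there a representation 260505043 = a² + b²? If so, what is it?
Not possible

Factorization: 260505043 = 97 × 139^3
By Fermat: n is sum of two squares iff every prime p ≡ 3 (mod 4) appears to even power.
Prime(s) ≡ 3 (mod 4) with odd exponent: [(139, 3)]
Therefore 260505043 cannot be expressed as a² + b².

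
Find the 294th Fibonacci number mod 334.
130

Matrix identity: Q^n = [[F_(n+1), F_n], [F_n, F_(n-1)]] with Q = [[1,1],[1,0]].
n = 294 = 100100110₂. Square-and-multiply, entries mod 334:
Q^1 = [[1,1],[1,0]]
Q^2 = (Q^1)² = [[2,1],[1,1]]
Q^4 = (Q^2)² = [[5,3],[3,2]]
Q^9 = (Q^4)²·Q = [[55,34],[34,21]]
Q^18 = (Q^9)² = [[173,246],[246,261]]
Q^36 = (Q^18)² = [[265,218],[218,47]]
Q^73 = (Q^36)²·Q = [[61,181],[181,214]]
Q^147 = (Q^73)²·Q = [[85,76],[76,9]]
Q^294 = (Q^147)² = [[309,130],[130,179]]
F_294 mod 334 = Q^294[0][1] = 130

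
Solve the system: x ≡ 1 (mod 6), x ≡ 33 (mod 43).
205

Using Chinese Remainder Theorem:
M = 6 × 43 = 258
M1 = 43, M2 = 6
y1 = 43^(-1) mod 6 = 1
y2 = 6^(-1) mod 43 = 36
x = (1×43×1 + 33×6×36) mod 258 = 205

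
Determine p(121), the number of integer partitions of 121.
2056148051

p(n) counts ways to write n as a sum of positive integers (order ignored).
Euler's pentagonal recurrence: p(k) = p(k-1) + p(k-2) - p(k-5) - p(k-7) + p(k-12) + p(k-15) - ... (offsets j(3j∓1)/2, signs ++--, p(0)=1, p(<0)=0).
DP table for k = 0..120: p(0)=1, p(1)=1, p(2)=2, p(3)=3, p(4)=5, p(5)=7, p(6)=11, p(7)=15, p(8)=22, p(9)=30, p(10)=42, p(11)=56, p(12)=77, p(13)=101, p(14)=135, p(15)=176, p(16)=231, p(17)=297, p(18)=385, p(19)=490, p(20)=627, p(21)=792, p(22)=1002, p(23)=1255, p(24)=1575, p(25)=1958, p(26)=2436, p(27)=3010, p(28)=3718, p(29)=4565, p(30)=5604, p(31)=6842, p(32)=8349, p(33)=10143, p(34)=12310, p(35)=14883, p(36)=17977, p(37)=21637, p(38)=26015, p(39)=31185, p(40)=37338, p(41)=44583, p(42)=53174, p(43)=63261, p(44)=75175, p(45)=89134, p(46)=105558, p(47)=124754, p(48)=147273, p(49)=173525, p(50)=204226, p(51)=239943, p(52)=281589, p(53)=329931, p(54)=386155, p(55)=451276, p(56)=526823, p(57)=614154, p(58)=715220, p(59)=831820, p(60)=966467, p(61)=1121505, p(62)=1300156, p(63)=1505499, p(64)=1741630, p(65)=2012558, p(66)=2323520, p(67)=2679689, p(68)=3087735, p(69)=3554345, p(70)=4087968, p(71)=4697205, p(72)=5392783, p(73)=6185689, p(74)=7089500, p(75)=8118264, p(76)=9289091, p(77)=10619863, p(78)=12132164, p(79)=13848650, p(80)=15796476, p(81)=18004327, p(82)=20506255, p(83)=23338469, p(84)=26543660, p(85)=30167357, p(86)=34262962, p(87)=38887673, p(88)=44108109, p(89)=49995925, p(90)=56634173, p(91)=64112359, p(92)=72533807, p(93)=82010177, p(94)=92669720, p(95)=104651419, p(96)=118114304, p(97)=133230930, p(98)=150198136, p(99)=169229875, p(100)=190569292, p(101)=214481126, p(102)=241265379, p(103)=271248950, p(104)=304801365, p(105)=342325709, p(106)=384276336, p(107)=431149389, p(108)=483502844, p(109)=541946240, p(110)=607163746, p(111)=679903203, p(112)=761002156, p(113)=851376628, p(114)=952050665, p(115)=1064144451, p(116)=1188908248, p(117)=1327710076, p(118)=1482074143, p(119)=1653668665, p(120)=1844349560.
Final step: p(121) = p(120) + p(119) - p(116) - p(114) + p(109) + p(106) - p(99) - p(95) + p(86) + p(81) - p(70) - p(64) + p(51) + p(44) - p(29) - p(21) + p(4)
= 1844349560 + 1653668665 - 1188908248 - 952050665 + 541946240 + 384276336 - 169229875 - 104651419 + 34262962 + 18004327 - 4087968 - 1741630 + 239943 + 75175 - 4565 - 792 + 5
= 2056148051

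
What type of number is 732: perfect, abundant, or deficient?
abundant

Proper divisors of 732: sum = 1 + 2 + 3 + 4 + 6 + 12 + 61 + 122 + 183 + 244 + 366 = 1004
Since 1004 > 732, 732 is abundant.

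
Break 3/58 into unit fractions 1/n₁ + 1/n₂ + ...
1/20 + 1/580

Greedy algorithm:
3/58: ceiling(58/3) = 20, use 1/20
1/580: ceiling(580/1) = 580, use 1/580
Result: 3/58 = 1/20 + 1/580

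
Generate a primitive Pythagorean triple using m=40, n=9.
(1519, 720, 1681)

Euclid's formula: a = m² - n², b = 2mn, c = m² + n²
m = 40, n = 9
a = 40² - 9² = 1600 - 81 = 1519
b = 2 × 40 × 9 = 720
c = 40² + 9² = 1600 + 81 = 1681
Verification: 1519² + 720² = 2307361 + 518400 = 2825761 = 1681² ✓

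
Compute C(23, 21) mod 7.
1

Using Lucas' theorem:
Write n=23 and k=21 in base 7:
n in base 7: [3, 2]
k in base 7: [3, 0]
C(23,21) mod 7 = ∏ C(n_i, k_i) mod 7
Digit binomials (mod 7): C(3,3) = 1; C(2,0) = 1
Product: 1 × 1 = 1 ≡ 1 (mod 7)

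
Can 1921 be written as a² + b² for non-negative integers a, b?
20² + 39² (a=20, b=39)

Factorization: 1921 = 17 × 113
By Fermat: n is sum of two squares iff every prime p ≡ 3 (mod 4) appears to even power.
All primes ≡ 3 (mod 4) appear to even power.
Search a = 0, 1, 2, … for 1921 - a² a perfect square: first hit at a = 20: 1921 - 400 = 1521 = 39².
1921 = 20² + 39² = 400 + 1521 ✓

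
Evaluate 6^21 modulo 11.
6

Repeated squaring. Binary of 21 = 10101.
6^1 ≡ 6 (mod 11); 6^2 ≡ 3 (mod 11); 6^4 ≡ 9 (mod 11); 6^8 ≡ 4 (mod 11); 6^16 ≡ 5 (mod 11)
6^21 = 6^1 × 6^4 × 6^16 ≡ 6 (mod 11)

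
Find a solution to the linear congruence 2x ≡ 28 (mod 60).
x ≡ 14 (mod 30)

gcd(2, 60) = 2, which divides 28, so solutions exist.
Divide through by 2: x ≡ 14 (mod 30).
The coefficient of x is now 1, so x ≡ 14 (mod 30).
Check: 2 × 14 = 28 ≡ 28 (mod 60).
x ≡ 14 (mod 30), giving 2 solutions mod 60.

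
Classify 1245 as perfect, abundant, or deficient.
deficient

Proper divisors of 1245: sum = 1 + 3 + 5 + 15 + 83 + 249 + 415 = 771
Since 771 < 1245, 1245 is deficient.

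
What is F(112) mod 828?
159

Matrix identity: Q^n = [[F_(n+1), F_n], [F_n, F_(n-1)]] with Q = [[1,1],[1,0]].
n = 112 = 1110000₂. Square-and-multiply, entries mod 828:
Q^1 = [[1,1],[1,0]]
Q^3 = (Q^1)²·Q = [[3,2],[2,1]]
Q^7 = (Q^3)²·Q = [[21,13],[13,8]]
Q^14 = (Q^7)² = [[610,377],[377,233]]
Q^28 = (Q^14)² = [[41,687],[687,182]]
Q^56 = (Q^28)² = [[34,21],[21,13]]
Q^112 = (Q^56)² = [[769,159],[159,610]]
F_112 mod 828 = Q^112[0][1] = 159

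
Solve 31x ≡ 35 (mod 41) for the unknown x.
x ≡ 17 (mod 41)

gcd(31, 41) = 1, which divides 35, so solutions exist.
Find 31^(-1) mod 41 by the extended Euclidean algorithm:
41 = 1 × 31 + 10  ⟹  10 = (1)·41 + (-1)·31
31 = 3 × 10 + 1  ⟹  1 = (-3)·41 + (4)·31
So (4)·31 ≡ 1 (mod 41), i.e. 31^(-1) ≡ 4 (mod 41).
x ≡ 4 × 35 = 140 ≡ 17 (mod 41).
Check: 31 × 17 = 527 ≡ 35 (mod 41).
Unique solution: x ≡ 17 (mod 41)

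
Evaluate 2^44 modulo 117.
22

Repeated squaring. Binary of 44 = 101100.
2^1 ≡ 2 (mod 117); 2^2 ≡ 4 (mod 117); 2^4 ≡ 16 (mod 117); 2^8 ≡ 22 (mod 117); 2^16 ≡ 16 (mod 117); 2^32 ≡ 22 (mod 117)
2^44 = 2^4 × 2^8 × 2^32 ≡ 22 (mod 117)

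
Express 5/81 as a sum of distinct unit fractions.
1/17 + 1/345 + 1/158355

Greedy algorithm:
5/81: ceiling(81/5) = 17, use 1/17
4/1377: ceiling(1377/4) = 345, use 1/345
1/158355: ceiling(158355/1) = 158355, use 1/158355
Result: 5/81 = 1/17 + 1/345 + 1/158355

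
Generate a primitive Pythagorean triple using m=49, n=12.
(2257, 1176, 2545)

Euclid's formula: a = m² - n², b = 2mn, c = m² + n²
m = 49, n = 12
a = 49² - 12² = 2401 - 144 = 2257
b = 2 × 49 × 12 = 1176
c = 49² + 12² = 2401 + 144 = 2545
Verification: 2257² + 1176² = 5094049 + 1382976 = 6477025 = 2545² ✓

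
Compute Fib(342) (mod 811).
15

Matrix identity: Q^n = [[F_(n+1), F_n], [F_n, F_(n-1)]] with Q = [[1,1],[1,0]].
n = 342 = 101010110₂. Square-and-multiply, entries mod 811:
Q^1 = [[1,1],[1,0]]
Q^2 = (Q^1)² = [[2,1],[1,1]]
Q^5 = (Q^2)²·Q = [[8,5],[5,3]]
Q^10 = (Q^5)² = [[89,55],[55,34]]
Q^21 = (Q^10)²·Q = [[680,403],[403,277]]
Q^42 = (Q^21)² = [[339,446],[446,704]]
Q^85 = (Q^42)²·Q = [[455,791],[791,475]]
Q^171 = (Q^85)²·Q = [[673,620],[620,53]]
Q^342 = (Q^171)² = [[377,15],[15,362]]
F_342 mod 811 = Q^342[0][1] = 15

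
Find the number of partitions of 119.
1653668665

p(n) counts ways to write n as a sum of positive integers (order ignored).
Euler's pentagonal recurrence: p(k) = p(k-1) + p(k-2) - p(k-5) - p(k-7) + p(k-12) + p(k-15) - ... (offsets j(3j∓1)/2, signs ++--, p(0)=1, p(<0)=0).
DP table for k = 0..118: p(0)=1, p(1)=1, p(2)=2, p(3)=3, p(4)=5, p(5)=7, p(6)=11, p(7)=15, p(8)=22, p(9)=30, p(10)=42, p(11)=56, p(12)=77, p(13)=101, p(14)=135, p(15)=176, p(16)=231, p(17)=297, p(18)=385, p(19)=490, p(20)=627, p(21)=792, p(22)=1002, p(23)=1255, p(24)=1575, p(25)=1958, p(26)=2436, p(27)=3010, p(28)=3718, p(29)=4565, p(30)=5604, p(31)=6842, p(32)=8349, p(33)=10143, p(34)=12310, p(35)=14883, p(36)=17977, p(37)=21637, p(38)=26015, p(39)=31185, p(40)=37338, p(41)=44583, p(42)=53174, p(43)=63261, p(44)=75175, p(45)=89134, p(46)=105558, p(47)=124754, p(48)=147273, p(49)=173525, p(50)=204226, p(51)=239943, p(52)=281589, p(53)=329931, p(54)=386155, p(55)=451276, p(56)=526823, p(57)=614154, p(58)=715220, p(59)=831820, p(60)=966467, p(61)=1121505, p(62)=1300156, p(63)=1505499, p(64)=1741630, p(65)=2012558, p(66)=2323520, p(67)=2679689, p(68)=3087735, p(69)=3554345, p(70)=4087968, p(71)=4697205, p(72)=5392783, p(73)=6185689, p(74)=7089500, p(75)=8118264, p(76)=9289091, p(77)=10619863, p(78)=12132164, p(79)=13848650, p(80)=15796476, p(81)=18004327, p(82)=20506255, p(83)=23338469, p(84)=26543660, p(85)=30167357, p(86)=34262962, p(87)=38887673, p(88)=44108109, p(89)=49995925, p(90)=56634173, p(91)=64112359, p(92)=72533807, p(93)=82010177, p(94)=92669720, p(95)=104651419, p(96)=118114304, p(97)=133230930, p(98)=150198136, p(99)=169229875, p(100)=190569292, p(101)=214481126, p(102)=241265379, p(103)=271248950, p(104)=304801365, p(105)=342325709, p(106)=384276336, p(107)=431149389, p(108)=483502844, p(109)=541946240, p(110)=607163746, p(111)=679903203, p(112)=761002156, p(113)=851376628, p(114)=952050665, p(115)=1064144451, p(116)=1188908248, p(117)=1327710076, p(118)=1482074143.
Final step: p(119) = p(118) + p(117) - p(114) - p(112) + p(107) + p(104) - p(97) - p(93) + p(84) + p(79) - p(68) - p(62) + p(49) + p(42) - p(27) - p(19) + p(2)
= 1482074143 + 1327710076 - 952050665 - 761002156 + 431149389 + 304801365 - 133230930 - 82010177 + 26543660 + 13848650 - 3087735 - 1300156 + 173525 + 53174 - 3010 - 490 + 2
= 1653668665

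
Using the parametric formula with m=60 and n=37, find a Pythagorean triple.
(2231, 4440, 4969)

Euclid's formula: a = m² - n², b = 2mn, c = m² + n²
m = 60, n = 37
a = 60² - 37² = 3600 - 1369 = 2231
b = 2 × 60 × 37 = 4440
c = 60² + 37² = 3600 + 1369 = 4969
Verification: 2231² + 4440² = 4977361 + 19713600 = 24690961 = 4969² ✓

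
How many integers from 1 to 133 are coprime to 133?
108

133 = 7 × 19
φ(n) = n × ∏(1 - 1/p) for each prime p dividing n
φ(133) = 133 × (1 - 1/7) × (1 - 1/19) = 108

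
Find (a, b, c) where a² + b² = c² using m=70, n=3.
(4891, 420, 4909)

Euclid's formula: a = m² - n², b = 2mn, c = m² + n²
m = 70, n = 3
a = 70² - 3² = 4900 - 9 = 4891
b = 2 × 70 × 3 = 420
c = 70² + 3² = 4900 + 9 = 4909
Verification: 4891² + 420² = 23921881 + 176400 = 24098281 = 4909² ✓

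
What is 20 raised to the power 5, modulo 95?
20

Repeated squaring. Binary of 5 = 101.
20^1 ≡ 20 (mod 95); 20^2 ≡ 20 (mod 95); 20^4 ≡ 20 (mod 95)
20^5 = 20^1 × 20^4 ≡ 20 (mod 95)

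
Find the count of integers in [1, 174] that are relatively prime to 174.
56

174 = 2 × 3 × 29
φ(n) = n × ∏(1 - 1/p) for each prime p dividing n
φ(174) = 174 × (1 - 1/2) × (1 - 1/3) × (1 - 1/29) = 56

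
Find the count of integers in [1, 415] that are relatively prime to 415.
328

415 = 5 × 83
φ(n) = n × ∏(1 - 1/p) for each prime p dividing n
φ(415) = 415 × (1 - 1/5) × (1 - 1/83) = 328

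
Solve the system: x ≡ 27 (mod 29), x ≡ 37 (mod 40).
317

Using Chinese Remainder Theorem:
M = 29 × 40 = 1160
M1 = 40, M2 = 29
y1 = 40^(-1) mod 29 = 8
y2 = 29^(-1) mod 40 = 29
x = (27×40×8 + 37×29×29) mod 1160 = 317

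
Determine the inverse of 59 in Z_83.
38

gcd(59, 83) = 1, so the inverse exists.
Extended Euclidean algorithm on (83, 59):
83 = 1 × 59 + 24  ⟹  24 = (1)·83 + (-1)·59
59 = 2 × 24 + 11  ⟹  11 = (-2)·83 + (3)·59
24 = 2 × 11 + 2  ⟹  2 = (5)·83 + (-7)·59
11 = 5 × 2 + 1  ⟹  1 = (-27)·83 + (38)·59
So (38)·59 ≡ 1 (mod 83), i.e. 59^(-1) ≡ 38 (mod 83).
Check: 59 × 38 = 2242 ≡ 1 (mod 83)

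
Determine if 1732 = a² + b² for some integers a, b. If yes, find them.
24² + 34² (a=24, b=34)

Factorization: 1732 = 2^2 × 433
By Fermat: n is sum of two squares iff every prime p ≡ 3 (mod 4) appears to even power.
All primes ≡ 3 (mod 4) appear to even power.
Search a = 0, 1, 2, … for 1732 - a² a perfect square: first hit at a = 24: 1732 - 576 = 1156 = 34².
1732 = 24² + 34² = 576 + 1156 ✓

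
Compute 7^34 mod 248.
169

Repeated squaring. Binary of 34 = 100010.
7^1 ≡ 7 (mod 248); 7^2 ≡ 49 (mod 248); 7^4 ≡ 169 (mod 248); 7^8 ≡ 41 (mod 248); 7^16 ≡ 193 (mod 248); 7^32 ≡ 49 (mod 248)
7^34 = 7^2 × 7^32 ≡ 169 (mod 248)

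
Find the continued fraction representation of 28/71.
[0; 2, 1, 1, 6, 2]

Euclidean algorithm steps:
28 = 0 × 71 + 28
71 = 2 × 28 + 15
28 = 1 × 15 + 13
15 = 1 × 13 + 2
13 = 6 × 2 + 1
2 = 2 × 1 + 0
Continued fraction: [0; 2, 1, 1, 6, 2]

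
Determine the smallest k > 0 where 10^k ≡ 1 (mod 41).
5

41 is prime, so ord(10) divides φ(41) = 40.
Divisors of 40: 1, 2, 4, 5, 8, 10, 20, 40.
Repeated squaring: 10^1 ≡ 10, 10^2 ≡ 18, 10^4 ≡ 37, 10^8 ≡ 16, 10^16 ≡ 10, 10^32 ≡ 18 (mod 41).
Test 10^d mod 41 for each divisor d in increasing order:
10^1 ≡ 10
10^2 ≡ 18
10^4 ≡ 37
10^5 = 10^4·10^1 ≡ 1  ← first divisor giving 1
The order is 5.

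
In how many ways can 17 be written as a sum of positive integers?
297

p(n) counts ways to write n as a sum of positive integers (order ignored).
Euler's pentagonal recurrence: p(k) = p(k-1) + p(k-2) - p(k-5) - p(k-7) + p(k-12) + p(k-15) - ... (offsets j(3j∓1)/2, signs ++--, p(0)=1, p(<0)=0).
DP table for k = 0..16: p(0)=1, p(1)=1, p(2)=2, p(3)=3, p(4)=5, p(5)=7, p(6)=11, p(7)=15, p(8)=22, p(9)=30, p(10)=42, p(11)=56, p(12)=77, p(13)=101, p(14)=135, p(15)=176, p(16)=231.
Final step: p(17) = p(16) + p(15) - p(12) - p(10) + p(5) + p(2)
= 231 + 176 - 77 - 42 + 7 + 2
= 297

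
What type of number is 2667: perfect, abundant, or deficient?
deficient

Proper divisors of 2667: sum = 1 + 3 + 7 + 21 + 127 + 381 + 889 = 1429
Since 1429 < 2667, 2667 is deficient.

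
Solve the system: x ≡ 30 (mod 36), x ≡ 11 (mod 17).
606

Using Chinese Remainder Theorem:
M = 36 × 17 = 612
M1 = 17, M2 = 36
y1 = 17^(-1) mod 36 = 17
y2 = 36^(-1) mod 17 = 9
x = (30×17×17 + 11×36×9) mod 612 = 606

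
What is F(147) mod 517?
233

Matrix identity: Q^n = [[F_(n+1), F_n], [F_n, F_(n-1)]] with Q = [[1,1],[1,0]].
n = 147 = 10010011₂. Square-and-multiply, entries mod 517:
Q^1 = [[1,1],[1,0]]
Q^2 = (Q^1)² = [[2,1],[1,1]]
Q^4 = (Q^2)² = [[5,3],[3,2]]
Q^9 = (Q^4)²·Q = [[55,34],[34,21]]
Q^18 = (Q^9)² = [[45,516],[516,46]]
Q^36 = (Q^18)² = [[475,426],[426,49]]
Q^73 = (Q^36)²·Q = [[102,222],[222,397]]
Q^147 = (Q^73)²·Q = [[373,233],[233,140]]
F_147 mod 517 = Q^147[0][1] = 233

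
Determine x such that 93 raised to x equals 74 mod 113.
85

Baby-step giant-step with step n = ⌈√113⌉ = 11.
Baby steps 93^j mod 113 (j:value) for j=0..10: 0:1, 1:93, 2:61, 3:23, 4:105, 5:47, 6:77, 7:42, 8:64, 9:76, 10:62.
Giant-step multiplier: 93^(-11) ≡ 93^(112-11) = 93^101 ≡ 38 (mod 113).
Giant steps γ_i = 74·38^i mod 113: γ_0=74, γ_1=100, γ_2=71, γ_3=99, γ_4=33, γ_5=11, γ_6=79, γ_7=64 (in table at j=8).
x = i·n + j = 7·11 + 8 = 85.
Check: 93^85 ≡ 74 (mod 113).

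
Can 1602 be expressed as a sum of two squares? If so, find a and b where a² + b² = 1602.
9² + 39² (a=9, b=39)

Factorization: 1602 = 2 × 3^2 × 89
By Fermat: n is sum of two squares iff every prime p ≡ 3 (mod 4) appears to even power.
All primes ≡ 3 (mod 4) appear to even power.
Search a = 0, 1, 2, … for 1602 - a² a perfect square: first hit at a = 9: 1602 - 81 = 1521 = 39².
1602 = 9² + 39² = 81 + 1521 ✓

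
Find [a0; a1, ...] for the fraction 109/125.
[0; 1, 6, 1, 4, 3]

Euclidean algorithm steps:
109 = 0 × 125 + 109
125 = 1 × 109 + 16
109 = 6 × 16 + 13
16 = 1 × 13 + 3
13 = 4 × 3 + 1
3 = 3 × 1 + 0
Continued fraction: [0; 1, 6, 1, 4, 3]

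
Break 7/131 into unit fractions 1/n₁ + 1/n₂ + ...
1/19 + 1/1245 + 1/3098805

Greedy algorithm:
7/131: ceiling(131/7) = 19, use 1/19
2/2489: ceiling(2489/2) = 1245, use 1/1245
1/3098805: ceiling(3098805/1) = 3098805, use 1/3098805
Result: 7/131 = 1/19 + 1/1245 + 1/3098805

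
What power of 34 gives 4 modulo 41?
28

Baby-step giant-step with step n = ⌈√41⌉ = 7.
Baby steps 34^j mod 41 (j:value) for j=0..6: 0:1, 1:34, 2:8, 3:26, 4:23, 5:3, 6:20.
Giant-step multiplier: 34^(-7) ≡ 34^(40-7) = 34^33 ≡ 12 (mod 41).
Giant steps γ_i = 4·12^i mod 41: γ_0=4, γ_1=7, γ_2=2, γ_3=24, γ_4=1 (in table at j=0).
x = i·n + j = 4·7 + 0 = 28.
Check: 34^28 ≡ 4 (mod 41).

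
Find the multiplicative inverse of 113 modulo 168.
113

gcd(113, 168) = 1, so the inverse exists.
Extended Euclidean algorithm on (168, 113):
168 = 1 × 113 + 55  ⟹  55 = (1)·168 + (-1)·113
113 = 2 × 55 + 3  ⟹  3 = (-2)·168 + (3)·113
55 = 18 × 3 + 1  ⟹  1 = (37)·168 + (-55)·113
So (-55)·113 ≡ 1 (mod 168), i.e. 113^(-1) ≡ -55 ≡ 113 (mod 168).
Check: 113 × 113 = 12769 ≡ 1 (mod 168)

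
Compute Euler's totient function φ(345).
176

345 = 3 × 5 × 23
φ(n) = n × ∏(1 - 1/p) for each prime p dividing n
φ(345) = 345 × (1 - 1/3) × (1 - 1/5) × (1 - 1/23) = 176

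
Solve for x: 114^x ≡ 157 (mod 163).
105

Baby-step giant-step with step n = ⌈√163⌉ = 13.
Baby steps 114^j mod 163 (j:value) for j=0..12: 0:1, 1:114, 2:119, 3:37, 4:143, 5:2, 6:65, 7:75, 8:74, 9:123, 10:4, 11:130, 12:150.
Giant-step multiplier: 114^(-13) ≡ 114^(162-13) = 114^149 ≡ 76 (mod 163).
Giant steps γ_i = 157·76^i mod 163: γ_0=157, γ_1=33, γ_2=63, γ_3=61, γ_4=72, γ_5=93, γ_6=59, γ_7=83, γ_8=114 (in table at j=1).
x = i·n + j = 8·13 + 1 = 105.
Check: 114^105 ≡ 157 (mod 163).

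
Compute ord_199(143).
198

199 is prime, so ord(143) divides φ(199) = 198.
Divisors of 198: 1, 2, 3, 6, 9, 11, 18, 22, 33, 66, 99, 198.
Repeated squaring: 143^1 ≡ 143, 143^2 ≡ 151, 143^4 ≡ 115, 143^8 ≡ 91, 143^16 ≡ 122, 143^32 ≡ 158, 143^64 ≡ 89, 143^128 ≡ 160 (mod 199).
Test 143^d mod 199 for each divisor d in increasing order:
143^1 ≡ 143
143^2 ≡ 151
143^3 = 143^2·143^1 ≡ 101
143^6 = 143^4·143^2 ≡ 52
143^9 = 143^8·143^1 ≡ 78
143^11 = 143^8·143^2·143^1 ≡ 37
143^18 = 143^16·143^2 ≡ 114
143^22 = 143^16·143^4·143^2 ≡ 175
143^33 = 143^32·143^1 ≡ 107
143^66 = 143^64·143^2 ≡ 106
143^99 = 143^64·143^32·143^2·143^1 ≡ 198
143^198 = 143^128·143^64·143^4·143^2 ≡ 1  ← first divisor giving 1
The order is 198.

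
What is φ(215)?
168

215 = 5 × 43
φ(n) = n × ∏(1 - 1/p) for each prime p dividing n
φ(215) = 215 × (1 - 1/5) × (1 - 1/43) = 168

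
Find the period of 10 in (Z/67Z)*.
33

67 is prime, so ord(10) divides φ(67) = 66.
Divisors of 66: 1, 2, 3, 6, 11, 22, 33, 66.
Repeated squaring: 10^1 ≡ 10, 10^2 ≡ 33, 10^4 ≡ 17, 10^8 ≡ 21, 10^16 ≡ 39, 10^32 ≡ 47, 10^64 ≡ 65 (mod 67).
Test 10^d mod 67 for each divisor d in increasing order:
10^1 ≡ 10
10^2 ≡ 33
10^3 = 10^2·10^1 ≡ 62
10^6 = 10^4·10^2 ≡ 25
10^11 = 10^8·10^2·10^1 ≡ 29
10^22 = 10^16·10^4·10^2 ≡ 37
10^33 = 10^32·10^1 ≡ 1  ← first divisor giving 1
The order is 33.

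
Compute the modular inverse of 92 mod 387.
122

gcd(92, 387) = 1, so the inverse exists.
Extended Euclidean algorithm on (387, 92):
387 = 4 × 92 + 19  ⟹  19 = (1)·387 + (-4)·92
92 = 4 × 19 + 16  ⟹  16 = (-4)·387 + (17)·92
19 = 1 × 16 + 3  ⟹  3 = (5)·387 + (-21)·92
16 = 5 × 3 + 1  ⟹  1 = (-29)·387 + (122)·92
So (122)·92 ≡ 1 (mod 387), i.e. 92^(-1) ≡ 122 (mod 387).
Check: 92 × 122 = 11224 ≡ 1 (mod 387)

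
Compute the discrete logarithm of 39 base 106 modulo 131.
90

Baby-step giant-step with step n = ⌈√131⌉ = 12.
Baby steps 106^j mod 131 (j:value) for j=0..11: 0:1, 1:106, 2:101, 3:95, 4:114, 5:32, 6:117, 7:88, 8:27, 9:111, 10:107, 11:76.
Giant-step multiplier: 106^(-12) ≡ 106^(130-12) = 106^118 ≡ 129 (mod 131).
Giant steps γ_i = 39·129^i mod 131: γ_0=39, γ_1=53, γ_2=25, γ_3=81, γ_4=100, γ_5=62, γ_6=7, γ_7=117 (in table at j=6).
x = i·n + j = 7·12 + 6 = 90.
Check: 106^90 ≡ 39 (mod 131).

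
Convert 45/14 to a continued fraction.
[3; 4, 1, 2]

Euclidean algorithm steps:
45 = 3 × 14 + 3
14 = 4 × 3 + 2
3 = 1 × 2 + 1
2 = 2 × 1 + 0
Continued fraction: [3; 4, 1, 2]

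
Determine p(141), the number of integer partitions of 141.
16670689208

p(n) counts ways to write n as a sum of positive integers (order ignored).
Euler's pentagonal recurrence: p(k) = p(k-1) + p(k-2) - p(k-5) - p(k-7) + p(k-12) + p(k-15) - ... (offsets j(3j∓1)/2, signs ++--, p(0)=1, p(<0)=0).
DP table for k = 0..140: p(0)=1, p(1)=1, p(2)=2, p(3)=3, p(4)=5, p(5)=7, p(6)=11, p(7)=15, p(8)=22, p(9)=30, p(10)=42, p(11)=56, p(12)=77, p(13)=101, p(14)=135, p(15)=176, p(16)=231, p(17)=297, p(18)=385, p(19)=490, p(20)=627, p(21)=792, p(22)=1002, p(23)=1255, p(24)=1575, p(25)=1958, p(26)=2436, p(27)=3010, p(28)=3718, p(29)=4565, p(30)=5604, p(31)=6842, p(32)=8349, p(33)=10143, p(34)=12310, p(35)=14883, p(36)=17977, p(37)=21637, p(38)=26015, p(39)=31185, p(40)=37338, p(41)=44583, p(42)=53174, p(43)=63261, p(44)=75175, p(45)=89134, p(46)=105558, p(47)=124754, p(48)=147273, p(49)=173525, p(50)=204226, p(51)=239943, p(52)=281589, p(53)=329931, p(54)=386155, p(55)=451276, p(56)=526823, p(57)=614154, p(58)=715220, p(59)=831820, p(60)=966467, p(61)=1121505, p(62)=1300156, p(63)=1505499, p(64)=1741630, p(65)=2012558, p(66)=2323520, p(67)=2679689, p(68)=3087735, p(69)=3554345, p(70)=4087968, p(71)=4697205, p(72)=5392783, p(73)=6185689, p(74)=7089500, p(75)=8118264, p(76)=9289091, p(77)=10619863, p(78)=12132164, p(79)=13848650, p(80)=15796476, p(81)=18004327, p(82)=20506255, p(83)=23338469, p(84)=26543660, p(85)=30167357, p(86)=34262962, p(87)=38887673, p(88)=44108109, p(89)=49995925, p(90)=56634173, p(91)=64112359, p(92)=72533807, p(93)=82010177, p(94)=92669720, p(95)=104651419, p(96)=118114304, p(97)=133230930, p(98)=150198136, p(99)=169229875, p(100)=190569292, p(101)=214481126, p(102)=241265379, p(103)=271248950, p(104)=304801365, p(105)=342325709, p(106)=384276336, p(107)=431149389, p(108)=483502844, p(109)=541946240, p(110)=607163746, p(111)=679903203, p(112)=761002156, p(113)=851376628, p(114)=952050665, p(115)=1064144451, p(116)=1188908248, p(117)=1327710076, p(118)=1482074143, p(119)=1653668665, p(120)=1844349560, p(121)=2056148051, p(122)=2291320912, p(123)=2552338241, p(124)=2841940500, p(125)=3163127352, p(126)=3519222692, p(127)=3913864295, p(128)=4351078600, p(129)=4835271870, p(130)=5371315400, p(131)=5964539504, p(132)=6620830889, p(133)=7346629512, p(134)=8149040695, p(135)=9035836076, p(136)=10015581680, p(137)=11097645016, p(138)=12292341831, p(139)=13610949895, p(140)=15065878135.
Final step: p(141) = p(140) + p(139) - p(136) - p(134) + p(129) + p(126) - p(119) - p(115) + p(106) + p(101) - p(90) - p(84) + p(71) + p(64) - p(49) - p(41) + p(24) + p(15)
= 15065878135 + 13610949895 - 10015581680 - 8149040695 + 4835271870 + 3519222692 - 1653668665 - 1064144451 + 384276336 + 214481126 - 56634173 - 26543660 + 4697205 + 1741630 - 173525 - 44583 + 1575 + 176
= 16670689208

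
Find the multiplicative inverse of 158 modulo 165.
47

gcd(158, 165) = 1, so the inverse exists.
Extended Euclidean algorithm on (165, 158):
165 = 1 × 158 + 7  ⟹  7 = (1)·165 + (-1)·158
158 = 22 × 7 + 4  ⟹  4 = (-22)·165 + (23)·158
7 = 1 × 4 + 3  ⟹  3 = (23)·165 + (-24)·158
4 = 1 × 3 + 1  ⟹  1 = (-45)·165 + (47)·158
So (47)·158 ≡ 1 (mod 165), i.e. 158^(-1) ≡ 47 (mod 165).
Check: 158 × 47 = 7426 ≡ 1 (mod 165)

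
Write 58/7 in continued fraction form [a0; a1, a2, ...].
[8; 3, 2]

Euclidean algorithm steps:
58 = 8 × 7 + 2
7 = 3 × 2 + 1
2 = 2 × 1 + 0
Continued fraction: [8; 3, 2]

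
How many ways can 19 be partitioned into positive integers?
490

p(n) counts ways to write n as a sum of positive integers (order ignored).
Euler's pentagonal recurrence: p(k) = p(k-1) + p(k-2) - p(k-5) - p(k-7) + p(k-12) + p(k-15) - ... (offsets j(3j∓1)/2, signs ++--, p(0)=1, p(<0)=0).
DP table for k = 0..18: p(0)=1, p(1)=1, p(2)=2, p(3)=3, p(4)=5, p(5)=7, p(6)=11, p(7)=15, p(8)=22, p(9)=30, p(10)=42, p(11)=56, p(12)=77, p(13)=101, p(14)=135, p(15)=176, p(16)=231, p(17)=297, p(18)=385.
Final step: p(19) = p(18) + p(17) - p(14) - p(12) + p(7) + p(4)
= 385 + 297 - 135 - 77 + 15 + 5
= 490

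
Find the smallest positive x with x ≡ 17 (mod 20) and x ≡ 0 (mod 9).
117

Using Chinese Remainder Theorem:
M = 20 × 9 = 180
M1 = 9, M2 = 20
y1 = 9^(-1) mod 20 = 9
y2 = 20^(-1) mod 9 = 5
x = (17×9×9 + 0×20×5) mod 180 = 117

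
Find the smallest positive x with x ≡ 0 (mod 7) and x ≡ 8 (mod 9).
35

Using Chinese Remainder Theorem:
M = 7 × 9 = 63
M1 = 9, M2 = 7
y1 = 9^(-1) mod 7 = 4
y2 = 7^(-1) mod 9 = 4
x = (0×9×4 + 8×7×4) mod 63 = 35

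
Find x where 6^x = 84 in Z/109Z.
98

Baby-step giant-step with step n = ⌈√109⌉ = 11.
Baby steps 6^j mod 109 (j:value) for j=0..10: 0:1, 1:6, 2:36, 3:107, 4:97, 5:37, 6:4, 7:24, 8:35, 9:101, 10:61.
Giant-step multiplier: 6^(-11) ≡ 6^(108-11) = 6^97 ≡ 14 (mod 109).
Giant steps γ_i = 84·14^i mod 109: γ_0=84, γ_1=86, γ_2=5, γ_3=70, γ_4=108, γ_5=95, γ_6=22, γ_7=90, γ_8=61 (in table at j=10).
x = i·n + j = 8·11 + 10 = 98.
Check: 6^98 ≡ 84 (mod 109).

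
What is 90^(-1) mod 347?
27

gcd(90, 347) = 1, so the inverse exists.
Extended Euclidean algorithm on (347, 90):
347 = 3 × 90 + 77  ⟹  77 = (1)·347 + (-3)·90
90 = 1 × 77 + 13  ⟹  13 = (-1)·347 + (4)·90
77 = 5 × 13 + 12  ⟹  12 = (6)·347 + (-23)·90
13 = 1 × 12 + 1  ⟹  1 = (-7)·347 + (27)·90
So (27)·90 ≡ 1 (mod 347), i.e. 90^(-1) ≡ 27 (mod 347).
Check: 90 × 27 = 2430 ≡ 1 (mod 347)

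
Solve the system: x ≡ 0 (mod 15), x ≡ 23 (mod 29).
255

Using Chinese Remainder Theorem:
M = 15 × 29 = 435
M1 = 29, M2 = 15
y1 = 29^(-1) mod 15 = 14
y2 = 15^(-1) mod 29 = 2
x = (0×29×14 + 23×15×2) mod 435 = 255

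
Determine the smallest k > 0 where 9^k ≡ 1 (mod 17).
8

17 is prime, so ord(9) divides φ(17) = 16.
Divisors of 16: 1, 2, 4, 8, 16.
Repeated squaring: 9^1 ≡ 9, 9^2 ≡ 13, 9^4 ≡ 16, 9^8 ≡ 1, 9^16 ≡ 1 (mod 17).
Test 9^d mod 17 for each divisor d in increasing order:
9^1 ≡ 9
9^2 ≡ 13
9^4 ≡ 16
9^8 ≡ 1  ← first divisor giving 1
The order is 8.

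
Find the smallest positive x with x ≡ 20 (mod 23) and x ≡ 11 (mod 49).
158

Using Chinese Remainder Theorem:
M = 23 × 49 = 1127
M1 = 49, M2 = 23
y1 = 49^(-1) mod 23 = 8
y2 = 23^(-1) mod 49 = 32
x = (20×49×8 + 11×23×32) mod 1127 = 158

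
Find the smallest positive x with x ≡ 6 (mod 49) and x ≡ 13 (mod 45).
643

Using Chinese Remainder Theorem:
M = 49 × 45 = 2205
M1 = 45, M2 = 49
y1 = 45^(-1) mod 49 = 12
y2 = 49^(-1) mod 45 = 34
x = (6×45×12 + 13×49×34) mod 2205 = 643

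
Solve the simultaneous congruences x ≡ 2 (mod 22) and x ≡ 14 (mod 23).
244

Using Chinese Remainder Theorem:
M = 22 × 23 = 506
M1 = 23, M2 = 22
y1 = 23^(-1) mod 22 = 1
y2 = 22^(-1) mod 23 = 22
x = (2×23×1 + 14×22×22) mod 506 = 244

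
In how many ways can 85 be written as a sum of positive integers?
30167357

p(n) counts ways to write n as a sum of positive integers (order ignored).
Euler's pentagonal recurrence: p(k) = p(k-1) + p(k-2) - p(k-5) - p(k-7) + p(k-12) + p(k-15) - ... (offsets j(3j∓1)/2, signs ++--, p(0)=1, p(<0)=0).
DP table for k = 0..84: p(0)=1, p(1)=1, p(2)=2, p(3)=3, p(4)=5, p(5)=7, p(6)=11, p(7)=15, p(8)=22, p(9)=30, p(10)=42, p(11)=56, p(12)=77, p(13)=101, p(14)=135, p(15)=176, p(16)=231, p(17)=297, p(18)=385, p(19)=490, p(20)=627, p(21)=792, p(22)=1002, p(23)=1255, p(24)=1575, p(25)=1958, p(26)=2436, p(27)=3010, p(28)=3718, p(29)=4565, p(30)=5604, p(31)=6842, p(32)=8349, p(33)=10143, p(34)=12310, p(35)=14883, p(36)=17977, p(37)=21637, p(38)=26015, p(39)=31185, p(40)=37338, p(41)=44583, p(42)=53174, p(43)=63261, p(44)=75175, p(45)=89134, p(46)=105558, p(47)=124754, p(48)=147273, p(49)=173525, p(50)=204226, p(51)=239943, p(52)=281589, p(53)=329931, p(54)=386155, p(55)=451276, p(56)=526823, p(57)=614154, p(58)=715220, p(59)=831820, p(60)=966467, p(61)=1121505, p(62)=1300156, p(63)=1505499, p(64)=1741630, p(65)=2012558, p(66)=2323520, p(67)=2679689, p(68)=3087735, p(69)=3554345, p(70)=4087968, p(71)=4697205, p(72)=5392783, p(73)=6185689, p(74)=7089500, p(75)=8118264, p(76)=9289091, p(77)=10619863, p(78)=12132164, p(79)=13848650, p(80)=15796476, p(81)=18004327, p(82)=20506255, p(83)=23338469, p(84)=26543660.
Final step: p(85) = p(84) + p(83) - p(80) - p(78) + p(73) + p(70) - p(63) - p(59) + p(50) + p(45) - p(34) - p(28) + p(15) + p(8)
= 26543660 + 23338469 - 15796476 - 12132164 + 6185689 + 4087968 - 1505499 - 831820 + 204226 + 89134 - 12310 - 3718 + 176 + 22
= 30167357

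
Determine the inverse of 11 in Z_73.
20

gcd(11, 73) = 1, so the inverse exists.
Extended Euclidean algorithm on (73, 11):
73 = 6 × 11 + 7  ⟹  7 = (1)·73 + (-6)·11
11 = 1 × 7 + 4  ⟹  4 = (-1)·73 + (7)·11
7 = 1 × 4 + 3  ⟹  3 = (2)·73 + (-13)·11
4 = 1 × 3 + 1  ⟹  1 = (-3)·73 + (20)·11
So (20)·11 ≡ 1 (mod 73), i.e. 11^(-1) ≡ 20 (mod 73).
Check: 11 × 20 = 220 ≡ 1 (mod 73)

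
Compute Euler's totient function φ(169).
156

169 = 13^2
φ(n) = n × ∏(1 - 1/p) for each prime p dividing n
φ(169) = 169 × (1 - 1/13) = 156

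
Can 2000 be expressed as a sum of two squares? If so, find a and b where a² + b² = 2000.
8² + 44² (a=8, b=44)

Factorization: 2000 = 2^4 × 5^3
By Fermat: n is sum of two squares iff every prime p ≡ 3 (mod 4) appears to even power.
All primes ≡ 3 (mod 4) appear to even power.
Search a = 0, 1, 2, … for 2000 - a² a perfect square: first hit at a = 8: 2000 - 64 = 1936 = 44².
2000 = 8² + 44² = 64 + 1936 ✓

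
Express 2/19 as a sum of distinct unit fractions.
1/10 + 1/190

Greedy algorithm:
2/19: ceiling(19/2) = 10, use 1/10
1/190: ceiling(190/1) = 190, use 1/190
Result: 2/19 = 1/10 + 1/190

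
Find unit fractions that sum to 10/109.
1/11 + 1/1199

Greedy algorithm:
10/109: ceiling(109/10) = 11, use 1/11
1/1199: ceiling(1199/1) = 1199, use 1/1199
Result: 10/109 = 1/11 + 1/1199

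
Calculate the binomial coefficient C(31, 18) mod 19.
0

Using Lucas' theorem:
Write n=31 and k=18 in base 19:
n in base 19: [1, 12]
k in base 19: [0, 18]
C(31,18) mod 19 = ∏ C(n_i, k_i) mod 19
Digit binomials (mod 19): C(1,0) = 1; C(12,18) = 0 (k_i > n_i)
Product: 1 × 0 = 0 ≡ 0 (mod 19)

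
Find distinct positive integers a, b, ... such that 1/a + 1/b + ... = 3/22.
1/8 + 1/88

Greedy algorithm:
3/22: ceiling(22/3) = 8, use 1/8
1/88: ceiling(88/1) = 88, use 1/88
Result: 3/22 = 1/8 + 1/88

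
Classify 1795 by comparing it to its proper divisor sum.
deficient

Proper divisors of 1795: sum = 1 + 5 + 359 = 365
Since 365 < 1795, 1795 is deficient.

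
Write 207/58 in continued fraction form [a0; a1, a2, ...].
[3; 1, 1, 3, 8]

Euclidean algorithm steps:
207 = 3 × 58 + 33
58 = 1 × 33 + 25
33 = 1 × 25 + 8
25 = 3 × 8 + 1
8 = 8 × 1 + 0
Continued fraction: [3; 1, 1, 3, 8]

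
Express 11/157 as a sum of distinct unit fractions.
1/15 + 1/295 + 1/138945

Greedy algorithm:
11/157: ceiling(157/11) = 15, use 1/15
8/2355: ceiling(2355/8) = 295, use 1/295
1/138945: ceiling(138945/1) = 138945, use 1/138945
Result: 11/157 = 1/15 + 1/295 + 1/138945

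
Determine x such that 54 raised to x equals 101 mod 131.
32

Baby-step giant-step with step n = ⌈√131⌉ = 12.
Baby steps 54^j mod 131 (j:value) for j=0..11: 0:1, 1:54, 2:34, 3:2, 4:108, 5:68, 6:4, 7:85, 8:5, 9:8, 10:39, 11:10.
Giant-step multiplier: 54^(-12) ≡ 54^(130-12) = 54^118 ≡ 41 (mod 131).
Giant steps γ_i = 101·41^i mod 131: γ_0=101, γ_1=80, γ_2=5 (in table at j=8).
x = i·n + j = 2·12 + 8 = 32.
Check: 54^32 ≡ 101 (mod 131).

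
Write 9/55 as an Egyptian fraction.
1/7 + 1/49 + 1/2695

Greedy algorithm:
9/55: ceiling(55/9) = 7, use 1/7
8/385: ceiling(385/8) = 49, use 1/49
1/2695: ceiling(2695/1) = 2695, use 1/2695
Result: 9/55 = 1/7 + 1/49 + 1/2695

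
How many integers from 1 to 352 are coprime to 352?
160

352 = 2^5 × 11
φ(n) = n × ∏(1 - 1/p) for each prime p dividing n
φ(352) = 352 × (1 - 1/2) × (1 - 1/11) = 160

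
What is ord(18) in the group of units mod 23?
11

23 is prime, so ord(18) divides φ(23) = 22.
Divisors of 22: 1, 2, 11, 22.
Repeated squaring: 18^1 ≡ 18, 18^2 ≡ 2, 18^4 ≡ 4, 18^8 ≡ 16, 18^16 ≡ 3 (mod 23).
Test 18^d mod 23 for each divisor d in increasing order:
18^1 ≡ 18
18^2 ≡ 2
18^11 = 18^8·18^2·18^1 ≡ 1  ← first divisor giving 1
The order is 11.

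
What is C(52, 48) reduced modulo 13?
0

Using Lucas' theorem:
Write n=52 and k=48 in base 13:
n in base 13: [4, 0]
k in base 13: [3, 9]
C(52,48) mod 13 = ∏ C(n_i, k_i) mod 13
Digit binomials (mod 13): C(4,3) = 4; C(0,9) = 0 (k_i > n_i)
Product: 4 × 0 = 0 ≡ 0 (mod 13)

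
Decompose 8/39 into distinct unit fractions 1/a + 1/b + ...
1/5 + 1/195

Greedy algorithm:
8/39: ceiling(39/8) = 5, use 1/5
1/195: ceiling(195/1) = 195, use 1/195
Result: 8/39 = 1/5 + 1/195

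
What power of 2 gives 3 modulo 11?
8

Baby-step giant-step with step n = ⌈√11⌉ = 4.
Baby steps 2^j mod 11 (j:value) for j=0..3: 0:1, 1:2, 2:4, 3:8.
Giant-step multiplier: 2^(-4) ≡ 2^(10-4) = 2^6 ≡ 9 (mod 11).
Giant steps γ_i = 3·9^i mod 11: γ_0=3, γ_1=5, γ_2=1 (in table at j=0).
x = i·n + j = 2·4 + 0 = 8.
Check: 2^8 ≡ 3 (mod 11).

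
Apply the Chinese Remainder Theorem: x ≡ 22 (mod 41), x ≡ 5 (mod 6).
227

Using Chinese Remainder Theorem:
M = 41 × 6 = 246
M1 = 6, M2 = 41
y1 = 6^(-1) mod 41 = 7
y2 = 41^(-1) mod 6 = 5
x = (22×6×7 + 5×41×5) mod 246 = 227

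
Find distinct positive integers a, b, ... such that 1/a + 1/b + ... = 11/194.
1/18 + 1/873

Greedy algorithm:
11/194: ceiling(194/11) = 18, use 1/18
1/873: ceiling(873/1) = 873, use 1/873
Result: 11/194 = 1/18 + 1/873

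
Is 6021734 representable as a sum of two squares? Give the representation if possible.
Not possible

Factorization: 6021734 = 2 × 29 × 47^3
By Fermat: n is sum of two squares iff every prime p ≡ 3 (mod 4) appears to even power.
Prime(s) ≡ 3 (mod 4) with odd exponent: [(47, 3)]
Therefore 6021734 cannot be expressed as a² + b².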